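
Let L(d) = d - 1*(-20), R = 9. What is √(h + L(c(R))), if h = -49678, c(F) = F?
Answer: I*√49649 ≈ 222.82*I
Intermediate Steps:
L(d) = 20 + d (L(d) = d + 20 = 20 + d)
√(h + L(c(R))) = √(-49678 + (20 + 9)) = √(-49678 + 29) = √(-49649) = I*√49649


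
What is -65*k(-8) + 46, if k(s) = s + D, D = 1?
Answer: 501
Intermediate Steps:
k(s) = 1 + s (k(s) = s + 1 = 1 + s)
-65*k(-8) + 46 = -65*(1 - 8) + 46 = -65*(-7) + 46 = 455 + 46 = 501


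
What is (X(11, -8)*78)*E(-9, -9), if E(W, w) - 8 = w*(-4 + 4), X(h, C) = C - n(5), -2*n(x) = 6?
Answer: -3120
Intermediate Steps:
n(x) = -3 (n(x) = -1/2*6 = -3)
X(h, C) = 3 + C (X(h, C) = C - 1*(-3) = C + 3 = 3 + C)
E(W, w) = 8 (E(W, w) = 8 + w*(-4 + 4) = 8 + w*0 = 8 + 0 = 8)
(X(11, -8)*78)*E(-9, -9) = ((3 - 8)*78)*8 = -5*78*8 = -390*8 = -3120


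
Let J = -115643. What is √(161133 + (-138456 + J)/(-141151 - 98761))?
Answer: √2318629187823310/119956 ≈ 401.42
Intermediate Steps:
√(161133 + (-138456 + J)/(-141151 - 98761)) = √(161133 + (-138456 - 115643)/(-141151 - 98761)) = √(161133 - 254099/(-239912)) = √(161133 - 254099*(-1/239912)) = √(161133 + 254099/239912) = √(38657994395/239912) = √2318629187823310/119956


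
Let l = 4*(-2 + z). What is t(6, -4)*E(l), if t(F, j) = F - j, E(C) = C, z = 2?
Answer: 0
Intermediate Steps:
l = 0 (l = 4*(-2 + 2) = 4*0 = 0)
t(6, -4)*E(l) = (6 - 1*(-4))*0 = (6 + 4)*0 = 10*0 = 0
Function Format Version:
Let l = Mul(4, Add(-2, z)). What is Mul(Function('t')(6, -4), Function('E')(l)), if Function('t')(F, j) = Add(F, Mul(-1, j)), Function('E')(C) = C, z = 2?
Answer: 0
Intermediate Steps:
l = 0 (l = Mul(4, Add(-2, 2)) = Mul(4, 0) = 0)
Mul(Function('t')(6, -4), Function('E')(l)) = Mul(Add(6, Mul(-1, -4)), 0) = Mul(Add(6, 4), 0) = Mul(10, 0) = 0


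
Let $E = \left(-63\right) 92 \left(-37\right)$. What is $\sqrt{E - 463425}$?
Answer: $i \sqrt{248973} \approx 498.97 i$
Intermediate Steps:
$E = 214452$ ($E = \left(-5796\right) \left(-37\right) = 214452$)
$\sqrt{E - 463425} = \sqrt{214452 - 463425} = \sqrt{-248973} = i \sqrt{248973}$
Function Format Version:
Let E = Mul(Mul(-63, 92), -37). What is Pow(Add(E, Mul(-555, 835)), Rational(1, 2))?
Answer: Mul(I, Pow(248973, Rational(1, 2))) ≈ Mul(498.97, I)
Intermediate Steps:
E = 214452 (E = Mul(-5796, -37) = 214452)
Pow(Add(E, Mul(-555, 835)), Rational(1, 2)) = Pow(Add(214452, Mul(-555, 835)), Rational(1, 2)) = Pow(Add(214452, -463425), Rational(1, 2)) = Pow(-248973, Rational(1, 2)) = Mul(I, Pow(248973, Rational(1, 2)))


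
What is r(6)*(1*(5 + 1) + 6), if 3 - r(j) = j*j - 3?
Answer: -360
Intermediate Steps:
r(j) = 6 - j**2 (r(j) = 3 - (j*j - 3) = 3 - (j**2 - 3) = 3 - (-3 + j**2) = 3 + (3 - j**2) = 6 - j**2)
r(6)*(1*(5 + 1) + 6) = (6 - 1*6**2)*(1*(5 + 1) + 6) = (6 - 1*36)*(1*6 + 6) = (6 - 36)*(6 + 6) = -30*12 = -360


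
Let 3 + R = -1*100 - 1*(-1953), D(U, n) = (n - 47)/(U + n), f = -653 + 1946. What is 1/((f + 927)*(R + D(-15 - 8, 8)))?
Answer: 1/4112772 ≈ 2.4315e-7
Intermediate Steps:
f = 1293
D(U, n) = (-47 + n)/(U + n)
R = 1850 (R = -3 + (-1*100 - 1*(-1953)) = -3 + (-100 + 1953) = -3 + 1853 = 1850)
1/((f + 927)*(R + D(-15 - 8, 8))) = 1/((1293 + 927)*(1850 + (-47 + 8)/((-15 - 8) + 8))) = 1/(2220*(1850 - 39/(-23 + 8))) = 1/(2220*(1850 - 39/(-15))) = 1/(2220*(1850 - 1/15*(-39))) = 1/(2220*(1850 + 13/5)) = 1/(2220*(9263/5)) = 1/4112772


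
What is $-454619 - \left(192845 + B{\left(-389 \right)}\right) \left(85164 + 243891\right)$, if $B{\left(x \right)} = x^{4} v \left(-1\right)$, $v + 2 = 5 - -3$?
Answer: $45208233808731436$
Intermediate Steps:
$v = 6$ ($v = -2 + \left(5 - -3\right) = -2 + \left(5 + 3\right) = -2 + 8 = 6$)
$B{\left(x \right)} = - 6 x^{4}$ ($B{\left(x \right)} = x^{4} \cdot 6 \left(-1\right) = 6 x^{4} \left(-1\right) = - 6 x^{4}$)
$-454619 - \left(192845 + B{\left(-389 \right)}\right) \left(85164 + 243891\right) = -454619 - \left(192845 - 6 \left(-389\right)^{4}\right) \left(85164 + 243891\right) = -454619 - \left(192845 - 137388270246\right) 329055 = -454619 - \left(-137388077401\right) 329055 = -454619 - -45208233809186055 = -454619 + 45208233809186055 = 45208233808731436$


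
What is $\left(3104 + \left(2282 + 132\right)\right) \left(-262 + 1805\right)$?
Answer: $8514274$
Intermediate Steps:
$\left(3104 + \left(2282 + 132\right)\right) \left(-262 + 1805\right) = \left(3104 + 2414\right) 1543 = 5518 \cdot 1543 = 8514274$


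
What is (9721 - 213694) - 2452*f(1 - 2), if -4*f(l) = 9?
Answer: -198456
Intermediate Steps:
f(l) = -9/4 (f(l) = -1/4*9 = -9/4)
(9721 - 213694) - 2452*f(1 - 2) = (9721 - 213694) - 2452*(-9/4) = -203973 + 5517 = -198456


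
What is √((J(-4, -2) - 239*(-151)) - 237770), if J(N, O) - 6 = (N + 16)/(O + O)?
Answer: I*√201678 ≈ 449.09*I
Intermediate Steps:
J(N, O) = 6 + (16 + N)/(2*O) (J(N, O) = 6 + (N + 16)/(O + O) = 6 + (16 + N)/((2*O)) = 6 + (16 + N)*(1/(2*O)) = 6 + (16 + N)/(2*O))
√((J(-4, -2) - 239*(-151)) - 237770) = √(((½)*(16 - 4 + 12*(-2))/(-2) - 239*(-151)) - 237770) = √(((½)*(-½)*(16 - 4 - 24) + 36089) - 237770) = √(((½)*(-½)*(-12) + 36089) - 237770) = √((3 + 36089) - 237770) = √(36092 - 237770) = √(-201678) = I*√201678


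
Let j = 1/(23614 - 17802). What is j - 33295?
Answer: -193510539/5812 ≈ -33295.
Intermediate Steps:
j = 1/5812 ≈ 0.00017206
j - 33295 = 1/5812 - 33295 = -193510539/5812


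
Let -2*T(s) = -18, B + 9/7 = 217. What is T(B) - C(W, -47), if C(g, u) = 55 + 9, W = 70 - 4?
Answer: -55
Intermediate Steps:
B = 1510/7 (B = -9/7 + 217 = 1510/7 ≈ 215.71)
W = 66
C(g, u) = 64
T(s) = 9 (T(s) = -1/2*(-18) = 9)
T(B) - C(W, -47) = 9 - 1*64 = 9 - 64 = -55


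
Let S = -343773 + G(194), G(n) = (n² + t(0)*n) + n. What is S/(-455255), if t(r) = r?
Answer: 305943/455255 ≈ 0.67203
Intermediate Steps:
G(n) = n + n² (G(n) = (n² + 0*n) + n = (n² + 0) + n = n² + n = n + n²)
S = -305943 (S = -343773 + 194*(1 + 194) = -343773 + 194*195 = -343773 + 37830 = -305943)
S/(-455255) = -305943/(-455255) = -305943*(-1/455255) = 305943/455255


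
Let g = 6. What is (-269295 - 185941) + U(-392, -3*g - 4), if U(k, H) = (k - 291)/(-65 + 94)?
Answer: -13202527/29 ≈ -4.5526e+5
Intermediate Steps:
U(k, H) = -291/29 + k/29 (U(k, H) = (-291 + k)/29 = (-291 + k)*(1/29) = -291/29 + k/29)
(-269295 - 185941) + U(-392, -3*g - 4) = (-269295 - 185941) + (-291/29 + (1/29)*(-392)) = -455236 + (-291/29 - 392/29) = -455236 - 683/29 = -13202527/29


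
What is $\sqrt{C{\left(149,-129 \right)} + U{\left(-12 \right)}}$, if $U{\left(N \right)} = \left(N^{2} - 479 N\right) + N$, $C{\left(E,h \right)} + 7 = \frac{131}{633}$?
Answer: $\frac{2 \sqrt{588332355}}{633} \approx 76.637$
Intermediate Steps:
$C{\left(E,h \right)} = - \frac{4300}{633}$ ($C{\left(E,h \right)} = -7 + \frac{131}{633} = - \frac{4300}{633}$)
$U{\left(N \right)} = N^{2} - 478 N$
$\sqrt{C{\left(149,-129 \right)} + U{\left(-12 \right)}} = \sqrt{- \frac{4300}{633} - 12 \left(-478 - 12\right)} = \sqrt{- \frac{4300}{633} - -5880} = \sqrt{- \frac{4300}{633} + 5880} = \sqrt{\frac{3717740}{633}} = \frac{2 \sqrt{588332355}}{633}$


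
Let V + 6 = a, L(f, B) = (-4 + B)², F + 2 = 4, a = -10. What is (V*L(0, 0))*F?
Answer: -512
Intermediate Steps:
F = 2 (F = -2 + 4 = 2)
V = -16 (V = -6 - 10 = -16)
(V*L(0, 0))*F = -16*(-4 + 0)²*2 = -16*(-4)²*2 = -16*16*2 = -256*2 = -512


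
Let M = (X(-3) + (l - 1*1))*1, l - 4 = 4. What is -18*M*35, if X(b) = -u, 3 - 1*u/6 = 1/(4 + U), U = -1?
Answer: 5670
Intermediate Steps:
l = 8 (l = 4 + 4 = 8)
u = 16 (u = 18 - 6/(4 - 1) = 18 - 6/3 = 18 - 6*⅓ = 18 - 2 = 16)
X(b) = -16 (X(b) = -1*16 = -16)
M = -9 (M = (-16 + (8 - 1*1))*1 = (-16 + (8 - 1))*1 = (-16 + 7)*1 = -9*1 = -9)
-18*M*35 = -18*(-9)*35 = 162*35 = 5670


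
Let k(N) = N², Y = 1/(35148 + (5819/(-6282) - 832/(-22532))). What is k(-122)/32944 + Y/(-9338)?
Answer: 745097068612929625/1649185567987377532 ≈ 0.45180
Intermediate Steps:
Y = 35386506/1243733441117 (Y = 1/(35148 + (5819*(-1/6282) - 832*(-1/22532))) = 1/(35148 + (-5819/6282 + 208/5633)) = 1/(35148 - 31471771/35386506) = 1/(1243733441117/35386506) = 35386506/1243733441117 ≈ 2.8452e-5)
k(-122)/32944 + Y/(-9338) = (-122)²/32944 + (35386506/1243733441117)/(-9338) = 14884*(1/32944) + (35386506/1243733441117)*(-1/9338) = 3721/8236 - 17693253/5806991436575273 = 745097068612929625/1649185567987377532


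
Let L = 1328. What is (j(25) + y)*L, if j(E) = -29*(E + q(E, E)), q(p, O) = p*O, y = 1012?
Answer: -23688864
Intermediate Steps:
q(p, O) = O*p
j(E) = -29*E - 29*E² (j(E) = -29*(E + E*E) = -29*(E + E²) = -29*E - 29*E²)
(j(25) + y)*L = (29*25*(-1 - 1*25) + 1012)*1328 = (29*25*(-1 - 25) + 1012)*1328 = (29*25*(-26) + 1012)*1328 = (-18850 + 1012)*1328 = -17838*1328 = -23688864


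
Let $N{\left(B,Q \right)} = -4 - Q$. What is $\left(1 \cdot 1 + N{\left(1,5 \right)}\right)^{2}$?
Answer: $64$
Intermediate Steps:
$\left(1 \cdot 1 + N{\left(1,5 \right)}\right)^{2} = \left(1 \cdot 1 - 9\right)^{2} = \left(1 - 9\right)^{2} = \left(-8\right)^{2} = 64$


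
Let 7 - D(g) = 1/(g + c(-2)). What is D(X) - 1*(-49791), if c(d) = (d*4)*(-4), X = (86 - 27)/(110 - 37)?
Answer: 119266137/2395 ≈ 49798.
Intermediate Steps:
X = 59/73 ≈ 0.80822
c(d) = -16*d (c(d) = (4*d)*(-4) = -16*d)
D(g) = 7 - 1/(32 + g) (D(g) = 7 - 1/(g - 16*(-2)) = 7 - 1/(g + 32) = 7 - 1/(32 + g))
D(X) - 1*(-49791) = (223 + 7*(59/73))/(32 + 59/73) - 1*(-49791) = (223 + 413/73)/(2395/73) + 49791 = (73/2395)*(16692/73) + 49791 = 16692/2395 + 49791 = 119266137/2395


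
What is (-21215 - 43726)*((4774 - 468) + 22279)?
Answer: -1726456485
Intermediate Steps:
(-21215 - 43726)*((4774 - 468) + 22279) = -64941*(4306 + 22279) = -64941*26585 = -1726456485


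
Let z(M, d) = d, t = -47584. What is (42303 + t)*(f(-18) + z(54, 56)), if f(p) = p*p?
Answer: -2006780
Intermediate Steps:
f(p) = p²
(42303 + t)*(f(-18) + z(54, 56)) = (42303 - 47584)*((-18)² + 56) = -5281*(324 + 56) = -5281*380 = -2006780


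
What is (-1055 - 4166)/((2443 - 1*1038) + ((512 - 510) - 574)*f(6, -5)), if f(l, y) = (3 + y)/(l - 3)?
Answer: -681/233 ≈ -2.9227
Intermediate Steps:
f(l, y) = (3 + y)/(-3 + l)
(-1055 - 4166)/((2443 - 1*1038) + ((512 - 510) - 574)*f(6, -5)) = (-1055 - 4166)/((2443 - 1*1038) + ((512 - 510) - 574)*((3 - 5)/(-3 + 6))) = -5221/((2443 - 1038) + (2 - 574)*(-2/3)) = -5221/(1405 - 572*(-2)/3) = -5221/(1405 - 572*(-⅔)) = -5221/(1405 + 1144/3) = -5221/5359/3 = -5221*3/5359 = -681/233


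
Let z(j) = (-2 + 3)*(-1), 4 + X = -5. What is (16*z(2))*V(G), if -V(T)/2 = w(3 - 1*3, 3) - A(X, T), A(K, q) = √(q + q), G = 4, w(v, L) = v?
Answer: -64*√2 ≈ -90.510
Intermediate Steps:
X = -9 (X = -4 - 5 = -9)
z(j) = -1 (z(j) = 1*(-1) = -1)
A(K, q) = √2*√q (A(K, q) = √(2*q) = √2*√q)
V(T) = 2*√2*√T (V(T) = -2*((3 - 1*3) - √2*√T) = -2*((3 - 3) - √2*√T) = -2*(0 - √2*√T) = -(-2)*√2*√T = 2*√2*√T)
(16*z(2))*V(G) = (16*(-1))*(2*√2*√4) = -32*√2*2 = -64*√2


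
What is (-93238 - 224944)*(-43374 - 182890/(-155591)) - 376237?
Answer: 2147167597349141/155591 ≈ 1.3800e+10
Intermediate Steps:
(-93238 - 224944)*(-43374 - 182890/(-155591)) - 376237 = -318182*(-43374 - 182890*(-1/155591)) - 376237 = -318182*(-43374 + 182890/155591) - 376237 = -318182*(-6748421144/155591) - 376237 = 2147226136440208/155591 - 376237 = 2147167597349141/155591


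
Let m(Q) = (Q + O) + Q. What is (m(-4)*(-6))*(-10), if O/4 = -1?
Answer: -720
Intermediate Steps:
O = -4 (O = 4*(-1) = -4)
m(Q) = -4 + 2*Q (m(Q) = (Q - 4) + Q = (-4 + Q) + Q = -4 + 2*Q)
(m(-4)*(-6))*(-10) = ((-4 + 2*(-4))*(-6))*(-10) = ((-4 - 8)*(-6))*(-10) = -12*(-6)*(-10) = 72*(-10) = -720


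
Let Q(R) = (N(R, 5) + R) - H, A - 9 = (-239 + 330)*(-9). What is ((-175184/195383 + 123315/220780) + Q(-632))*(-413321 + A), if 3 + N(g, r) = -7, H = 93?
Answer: 2627249353546010705/8627331748 ≈ 3.0453e+8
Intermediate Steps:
N(g, r) = -10 (N(g, r) = -3 - 7 = -10)
A = -810 (A = 9 + (-239 + 330)*(-9) = 9 + 91*(-9) = 9 - 819 = -810)
Q(R) = -103 + R (Q(R) = (-10 + R) - 1*93 = (-10 + R) - 93 = -103 + R)
((-175184/195383 + 123315/220780) + Q(-632))*(-413321 + A) = ((-175184/195383 + 123315/220780) + (-103 - 632))*(-413321 - 810) = ((-175184*1/195383 + 123315*(1/220780)) - 735)*(-414131) = ((-175184/195383 + 24663/44156) - 735)*(-414131) = (-2916693775/8627331748 - 735)*(-414131) = -6344005528555/8627331748*(-414131) = 2627249353546010705/8627331748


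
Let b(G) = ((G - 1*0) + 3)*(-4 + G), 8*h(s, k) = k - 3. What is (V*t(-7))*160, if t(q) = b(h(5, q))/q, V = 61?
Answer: 12810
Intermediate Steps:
h(s, k) = -3/8 + k/8 (h(s, k) = (k - 3)/8 = (-3 + k)/8 = -3/8 + k/8)
b(G) = (-4 + G)*(3 + G) (b(G) = ((G + 0) + 3)*(-4 + G) = (G + 3)*(-4 + G) = (3 + G)*(-4 + G) = (-4 + G)*(3 + G))
t(q) = (-93/8 + (-3/8 + q/8)² - q/8)/q (t(q) = (-12 + (-3/8 + q/8)² - (-3/8 + q/8))/q = (-12 + (-3/8 + q/8)² + (3/8 - q/8))/q = (-93/8 + (-3/8 + q/8)² - q/8)/q)
(V*t(-7))*160 = (61*((1/64)*(-735 + (-7)² - 14*(-7))/(-7)))*160 = (61*((1/64)*(-⅐)*(-735 + 49 + 98)))*160 = (61*((1/64)*(-⅐)*(-588)))*160 = (61*(21/16))*160 = (1281/16)*160 = 12810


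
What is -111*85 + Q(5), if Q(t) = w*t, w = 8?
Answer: -9395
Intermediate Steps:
Q(t) = 8*t
-111*85 + Q(5) = -111*85 + 8*5 = -9435 + 40 = -9395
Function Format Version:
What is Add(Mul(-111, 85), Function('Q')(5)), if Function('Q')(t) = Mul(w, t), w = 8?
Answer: -9395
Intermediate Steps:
Function('Q')(t) = Mul(8, t)
Add(Mul(-111, 85), Function('Q')(5)) = Add(Mul(-111, 85), Mul(8, 5)) = Add(-9435, 40) = -9395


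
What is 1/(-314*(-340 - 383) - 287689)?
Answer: -1/60667 ≈ -1.6483e-5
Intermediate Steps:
1/(-314*(-340 - 383) - 287689) = 1/(-314*(-723) - 287689) = 1/(227022 - 287689) = 1/(-60667) = -1/60667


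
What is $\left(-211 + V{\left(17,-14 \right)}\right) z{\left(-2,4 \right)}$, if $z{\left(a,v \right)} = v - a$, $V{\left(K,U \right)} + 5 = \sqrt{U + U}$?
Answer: $-1296 + 12 i \sqrt{7} \approx -1296.0 + 31.749 i$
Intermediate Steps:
$V{\left(K,U \right)} = -5 + \sqrt{2} \sqrt{U}$ ($V{\left(K,U \right)} = -5 + \sqrt{U + U} = -5 + \sqrt{2 U} = -5 + \sqrt{2} \sqrt{U}$)
$\left(-211 + V{\left(17,-14 \right)}\right) z{\left(-2,4 \right)} = \left(-211 - \left(5 - \sqrt{2} \sqrt{-14}\right)\right) \left(4 - -2\right) = \left(-211 - \left(5 - \sqrt{2} i \sqrt{14}\right)\right) \left(4 + 2\right) = \left(-211 - \left(5 - 2 i \sqrt{7}\right)\right) 6 = \left(-216 + 2 i \sqrt{7}\right) 6 = -1296 + 12 i \sqrt{7}$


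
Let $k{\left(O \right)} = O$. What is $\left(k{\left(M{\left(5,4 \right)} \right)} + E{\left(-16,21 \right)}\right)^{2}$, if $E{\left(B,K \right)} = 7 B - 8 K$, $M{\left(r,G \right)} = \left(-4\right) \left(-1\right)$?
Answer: $76176$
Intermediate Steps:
$M{\left(r,G \right)} = 4$
$E{\left(B,K \right)} = - 8 K + 7 B$
$\left(k{\left(M{\left(5,4 \right)} \right)} + E{\left(-16,21 \right)}\right)^{2} = \left(4 + \left(\left(-8\right) 21 + 7 \left(-16\right)\right)\right)^{2} = \left(4 - 280\right)^{2} = \left(-276\right)^{2} = 76176$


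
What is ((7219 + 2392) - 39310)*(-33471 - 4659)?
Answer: 1132422870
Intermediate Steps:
((7219 + 2392) - 39310)*(-33471 - 4659) = (9611 - 39310)*(-38130) = -29699*(-38130) = 1132422870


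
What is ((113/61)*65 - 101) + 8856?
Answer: 541400/61 ≈ 8875.4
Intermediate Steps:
((113/61)*65 - 101) + 8856 = (7345/61 - 101) + 8856 = 1184/61 + 8856 = 541400/61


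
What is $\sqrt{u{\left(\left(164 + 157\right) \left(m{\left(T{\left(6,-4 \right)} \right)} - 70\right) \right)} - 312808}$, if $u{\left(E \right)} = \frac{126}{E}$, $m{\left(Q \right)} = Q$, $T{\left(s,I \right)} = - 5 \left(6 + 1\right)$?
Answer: $\frac{3 i \sqrt{9948163430}}{535} \approx 559.29 i$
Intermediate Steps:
$T{\left(s,I \right)} = -35$ ($T{\left(s,I \right)} = \left(-5\right) 7 = -35$)
$\sqrt{u{\left(\left(164 + 157\right) \left(m{\left(T{\left(6,-4 \right)} \right)} - 70\right) \right)} - 312808} = \sqrt{\frac{126}{\left(164 + 157\right) \left(-35 - 70\right)} - 312808} = \sqrt{\frac{126}{321 \left(-105\right)} - 312808} = \sqrt{\frac{126}{-33705} - 312808} = \sqrt{126 \left(- \frac{1}{33705}\right) - 312808} = \sqrt{- \frac{2}{535} - 312808} = \sqrt{- \frac{167352282}{535}} = \frac{3 i \sqrt{9948163430}}{535}$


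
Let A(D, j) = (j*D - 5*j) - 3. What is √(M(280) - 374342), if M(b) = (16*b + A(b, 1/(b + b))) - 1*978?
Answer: 3*I*√32304503/28 ≈ 608.97*I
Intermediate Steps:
A(D, j) = -3 - 5*j + D*j (A(D, j) = (D*j - 5*j) - 3 = (-5*j + D*j) - 3 = -3 - 5*j + D*j)
M(b) = -1961/2 + 16*b - 5/(2*b) (M(b) = (16*b + (-3 - 5/(b + b) + b/(b + b))) - 1*978 = (16*b + (-3 - 5*1/(2*b) + b/((2*b)))) - 978 = (16*b + (-3 - 5/(2*b) + b*(1/(2*b)))) - 978 = (16*b + (-3 - 5/(2*b) + ½)) - 978 = (16*b + (-5/2 - 5/(2*b))) - 978 = (-5/2 + 16*b - 5/(2*b)) - 978 = -1961/2 + 16*b - 5/(2*b))
√(M(280) - 374342) = √((½)*(-5 + 280*(-1961 + 32*280))/280 - 374342) = √((½)*(1/280)*(-5 + 280*(-1961 + 8960)) - 374342) = √((½)*(1/280)*(-5 + 280*6999) - 374342) = √((½)*(1/280)*(-5 + 1959720) - 374342) = √((½)*(1/280)*1959715 - 374342) = √(391943/112 - 374342) = √(-41534361/112) = 3*I*√32304503/28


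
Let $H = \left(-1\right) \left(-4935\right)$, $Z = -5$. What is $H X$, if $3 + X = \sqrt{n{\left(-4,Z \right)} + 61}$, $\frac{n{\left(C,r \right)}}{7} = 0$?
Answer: $-14805 + 4935 \sqrt{61} \approx 23739.0$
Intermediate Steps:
$n{\left(C,r \right)} = 0$ ($n{\left(C,r \right)} = 7 \cdot 0 = 0$)
$X = -3 + \sqrt{61}$ ($X = -3 + \sqrt{0 + 61} = -3 + \sqrt{61} \approx 4.8102$)
$H = 4935$
$H X = 4935 \left(-3 + \sqrt{61}\right) = -14805 + 4935 \sqrt{61}$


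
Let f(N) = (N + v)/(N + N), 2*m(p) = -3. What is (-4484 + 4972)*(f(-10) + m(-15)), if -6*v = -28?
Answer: -9028/15 ≈ -601.87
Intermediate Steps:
v = 14/3 (v = -⅙*(-28) = 14/3 ≈ 4.6667)
m(p) = -3/2 (m(p) = (½)*(-3) = -3/2)
f(N) = (14/3 + N)/(2*N) (f(N) = (N + 14/3)/(N + N) = (14/3 + N)/((2*N)) = (14/3 + N)*(1/(2*N)) = (14/3 + N)/(2*N))
(-4484 + 4972)*(f(-10) + m(-15)) = (-4484 + 4972)*((⅙)*(14 + 3*(-10))/(-10) - 3/2) = 488*((⅙)*(-⅒)*(14 - 30) - 3/2) = 488*((⅙)*(-⅒)*(-16) - 3/2) = 488*(4/15 - 3/2) = 488*(-37/30) = -9028/15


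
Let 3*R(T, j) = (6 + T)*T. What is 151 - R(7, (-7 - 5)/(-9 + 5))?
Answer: 362/3 ≈ 120.67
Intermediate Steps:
R(T, j) = T*(6 + T)/3 (R(T, j) = ((6 + T)*T)/3 = (T*(6 + T))/3 = T*(6 + T)/3)
151 - R(7, (-7 - 5)/(-9 + 5)) = 151 - 7*(6 + 7)/3 = 151 - 7*13/3 = 151 - 1*91/3 = 151 - 91/3 = 362/3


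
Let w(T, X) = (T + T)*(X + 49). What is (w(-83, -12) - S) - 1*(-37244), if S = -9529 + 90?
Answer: 40541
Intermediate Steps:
w(T, X) = 2*T*(49 + X) (w(T, X) = (2*T)*(49 + X) = 2*T*(49 + X))
S = -9439
(w(-83, -12) - S) - 1*(-37244) = (2*(-83)*(49 - 12) - 1*(-9439)) - 1*(-37244) = (2*(-83)*37 + 9439) + 37244 = (-6142 + 9439) + 37244 = 3297 + 37244 = 40541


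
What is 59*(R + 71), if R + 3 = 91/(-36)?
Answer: 139063/36 ≈ 3862.9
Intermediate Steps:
R = -199/36 (R = -3 + 91/(-36) = -3 + 91*(-1/36) = -3 - 91/36 = -199/36 ≈ -5.5278)
59*(R + 71) = 59*(-199/36 + 71) = 59*(2357/36) = 139063/36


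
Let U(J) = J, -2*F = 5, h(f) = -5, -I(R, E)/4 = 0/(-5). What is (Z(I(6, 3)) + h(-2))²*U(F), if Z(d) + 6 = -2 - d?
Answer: -845/2 ≈ -422.50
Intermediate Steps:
I(R, E) = 0 (I(R, E) = -0/(-5) = -0*(-1)/5 = -4*0 = 0)
Z(d) = -8 - d (Z(d) = -6 + (-2 - d) = -8 - d)
F = -5/2 (F = -½*5 = -5/2 ≈ -2.5000)
(Z(I(6, 3)) + h(-2))²*U(F) = ((-8 - 1*0) - 5)²*(-5/2) = ((-8 + 0) - 5)²*(-5/2) = (-8 - 5)²*(-5/2) = (-13)²*(-5/2) = 169*(-5/2) = -845/2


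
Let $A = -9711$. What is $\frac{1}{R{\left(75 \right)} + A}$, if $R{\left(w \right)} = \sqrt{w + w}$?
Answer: $- \frac{3237}{31434457} - \frac{5 \sqrt{6}}{94303371} \approx -0.00010311$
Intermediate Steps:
$R{\left(w \right)} = \sqrt{2} \sqrt{w}$ ($R{\left(w \right)} = \sqrt{2 w} = \sqrt{2} \sqrt{w}$)
$\frac{1}{R{\left(75 \right)} + A} = \frac{1}{\sqrt{2} \sqrt{75} - 9711} = \frac{1}{\sqrt{2} \cdot 5 \sqrt{3} - 9711} = \frac{1}{5 \sqrt{6} - 9711} = \frac{1}{-9711 + 5 \sqrt{6}}$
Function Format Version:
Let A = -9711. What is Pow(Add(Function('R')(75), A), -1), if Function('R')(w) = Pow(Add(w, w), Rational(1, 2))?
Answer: Add(Rational(-3237, 31434457), Mul(Rational(-5, 94303371), Pow(6, Rational(1, 2)))) ≈ -0.00010311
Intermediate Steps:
Function('R')(w) = Mul(Pow(2, Rational(1, 2)), Pow(w, Rational(1, 2))) (Function('R')(w) = Pow(Mul(2, w), Rational(1, 2)) = Mul(Pow(2, Rational(1, 2)), Pow(w, Rational(1, 2))))
Pow(Add(Function('R')(75), A), -1) = Pow(Add(Mul(Pow(2, Rational(1, 2)), Pow(75, Rational(1, 2))), -9711), -1) = Pow(Add(Mul(Pow(2, Rational(1, 2)), Mul(5, Pow(3, Rational(1, 2)))), -9711), -1) = Pow(Add(Mul(5, Pow(6, Rational(1, 2))), -9711), -1) = Pow(Add(-9711, Mul(5, Pow(6, Rational(1, 2)))), -1)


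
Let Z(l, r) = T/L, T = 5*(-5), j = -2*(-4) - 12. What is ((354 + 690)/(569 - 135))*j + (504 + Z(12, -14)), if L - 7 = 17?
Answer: 2569295/5208 ≈ 493.34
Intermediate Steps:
L = 24 (L = 7 + 17 = 24)
j = -4 (j = 8 - 12 = -4)
T = -25
Z(l, r) = -25/24
((354 + 690)/(569 - 135))*j + (504 + Z(12, -14)) = ((354 + 690)/(569 - 135))*(-4) + (504 - 25/24) = (1044/434)*(-4) + 12071/24 = (1044*(1/434))*(-4) + 12071/24 = (522/217)*(-4) + 12071/24 = -2088/217 + 12071/24 = 2569295/5208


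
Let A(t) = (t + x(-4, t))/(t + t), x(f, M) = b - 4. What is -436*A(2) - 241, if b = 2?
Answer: -241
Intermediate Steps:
x(f, M) = -2 (x(f, M) = 2 - 4 = -2)
A(t) = (-2 + t)/(2*t) (A(t) = (t - 2)/(t + t) = (-2 + t)/((2*t)) = (-2 + t)*(1/(2*t)) = (-2 + t)/(2*t))
-436*A(2) - 241 = -218*(-2 + 2)/2 - 241 = -218*0/2 - 241 = -436*0 - 241 = 0 - 241 = -241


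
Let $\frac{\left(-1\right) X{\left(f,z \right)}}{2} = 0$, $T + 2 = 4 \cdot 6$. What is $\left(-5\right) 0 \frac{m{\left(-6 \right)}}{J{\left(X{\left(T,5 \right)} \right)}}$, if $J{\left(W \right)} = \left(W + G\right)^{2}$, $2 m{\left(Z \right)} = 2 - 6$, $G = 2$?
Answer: $0$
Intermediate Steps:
$T = 22$ ($T = -2 + 4 \cdot 6 = -2 + 24 = 22$)
$X{\left(f,z \right)} = 0$ ($X{\left(f,z \right)} = \left(-2\right) 0 = 0$)
$m{\left(Z \right)} = -2$ ($m{\left(Z \right)} = \frac{2 - 6}{2} = \frac{1}{2} \left(-4\right) = -2$)
$J{\left(W \right)} = \left(2 + W\right)^{2}$ ($J{\left(W \right)} = \left(W + 2\right)^{2} = \left(2 + W\right)^{2}$)
$\left(-5\right) 0 \frac{m{\left(-6 \right)}}{J{\left(X{\left(T,5 \right)} \right)}} = \left(-5\right) 0 \left(- \frac{2}{\left(2 + 0\right)^{2}}\right) = 0 \left(- \frac{2}{2^{2}}\right) = 0 \left(- \frac{2}{4}\right) = 0 \left(\left(-2\right) \frac{1}{4}\right) = 0 \left(- \frac{1}{2}\right) = 0$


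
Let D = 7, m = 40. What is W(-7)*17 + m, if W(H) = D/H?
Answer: 23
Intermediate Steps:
W(H) = 7/H
W(-7)*17 + m = (7/(-7))*17 + 40 = (7*(-1/7))*17 + 40 = -1*17 + 40 = -17 + 40 = 23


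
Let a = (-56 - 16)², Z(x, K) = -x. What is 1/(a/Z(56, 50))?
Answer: -7/648 ≈ -0.010802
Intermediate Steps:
a = 5184 (a = (-72)² = 5184)
1/(a/Z(56, 50)) = 1/(5184/((-1*56))) = 1/(5184/(-56)) = 1/(5184*(-1/56)) = 1/(-648/7) = -7/648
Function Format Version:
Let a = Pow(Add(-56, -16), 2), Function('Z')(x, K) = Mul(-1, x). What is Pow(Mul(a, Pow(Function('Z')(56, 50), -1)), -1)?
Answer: Rational(-7, 648) ≈ -0.010802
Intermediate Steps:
a = 5184 (a = Pow(-72, 2) = 5184)
Pow(Mul(a, Pow(Function('Z')(56, 50), -1)), -1) = Pow(Mul(5184, Pow(Mul(-1, 56), -1)), -1) = Pow(Mul(5184, Pow(-56, -1)), -1) = Pow(Mul(5184, Rational(-1, 56)), -1) = Pow(Rational(-648, 7), -1) = Rational(-7, 648)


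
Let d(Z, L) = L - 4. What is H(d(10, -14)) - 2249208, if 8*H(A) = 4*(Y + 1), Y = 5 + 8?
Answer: -2249201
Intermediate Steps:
Y = 13
d(Z, L) = -4 + L
H(A) = 7 (H(A) = (4*(13 + 1))/8 = (4*14)/8 = (1/8)*56 = 7)
H(d(10, -14)) - 2249208 = 7 - 2249208 = -2249201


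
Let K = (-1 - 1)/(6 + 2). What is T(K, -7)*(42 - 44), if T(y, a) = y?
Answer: 1/2 ≈ 0.50000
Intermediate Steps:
K = -1/4 (K = -2/8 = -2*1/8 = -1/4 ≈ -0.25000)
T(K, -7)*(42 - 44) = -(42 - 44)/4 = -1/4*(-2) = 1/2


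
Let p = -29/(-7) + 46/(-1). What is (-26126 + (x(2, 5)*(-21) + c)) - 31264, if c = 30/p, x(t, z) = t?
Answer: -16827786/293 ≈ -57433.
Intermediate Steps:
p = -293/7 (p = -29*(-1/7) + 46*(-1) = 29/7 - 46 = -293/7 ≈ -41.857)
c = -210/293 (c = 30/(-293/7) = 30*(-7/293) = -210/293 ≈ -0.71672)
(-26126 + (x(2, 5)*(-21) + c)) - 31264 = (-26126 + (2*(-21) - 210/293)) - 31264 = (-26126 + (-42 - 210/293)) - 31264 = (-26126 - 12516/293) - 31264 = -7667434/293 - 31264 = -16827786/293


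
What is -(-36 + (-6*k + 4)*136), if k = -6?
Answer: -5404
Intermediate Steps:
-(-36 + (-6*k + 4)*136) = -(-36 + (-6*(-6) + 4)*136) = -(-36 + (36 + 4)*136) = -(-36 + 40*136) = -(-36 + 5440) = -1*5404 = -5404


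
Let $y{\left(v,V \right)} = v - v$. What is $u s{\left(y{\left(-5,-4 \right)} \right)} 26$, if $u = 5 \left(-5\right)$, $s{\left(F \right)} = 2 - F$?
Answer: $-1300$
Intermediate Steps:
$y{\left(v,V \right)} = 0$
$u = -25$
$u s{\left(y{\left(-5,-4 \right)} \right)} 26 = - 25 \left(2 - 0\right) 26 = - 25 \left(2 + 0\right) 26 = \left(-25\right) 2 \cdot 26 = \left(-50\right) 26 = -1300$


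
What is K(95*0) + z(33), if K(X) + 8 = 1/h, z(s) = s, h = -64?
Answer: 1599/64 ≈ 24.984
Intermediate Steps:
K(X) = -513/64 (K(X) = -8 + 1/(-64) = -8 - 1/64 = -513/64)
K(95*0) + z(33) = -513/64 + 33 = 1599/64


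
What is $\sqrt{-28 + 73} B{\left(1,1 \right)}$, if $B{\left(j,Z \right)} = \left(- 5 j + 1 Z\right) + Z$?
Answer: $- 9 \sqrt{5} \approx -20.125$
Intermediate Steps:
$B{\left(j,Z \right)} = - 5 j + 2 Z$ ($B{\left(j,Z \right)} = \left(- 5 j + Z\right) + Z = \left(Z - 5 j\right) + Z = - 5 j + 2 Z$)
$\sqrt{-28 + 73} B{\left(1,1 \right)} = \sqrt{-28 + 73} \left(\left(-5\right) 1 + 2 \cdot 1\right) = \sqrt{45} \left(-5 + 2\right) = 3 \sqrt{5} \left(-3\right) = - 9 \sqrt{5}$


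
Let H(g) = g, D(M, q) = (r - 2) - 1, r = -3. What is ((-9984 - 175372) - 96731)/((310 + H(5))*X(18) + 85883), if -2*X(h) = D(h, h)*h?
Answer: -282087/102893 ≈ -2.7416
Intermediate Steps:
D(M, q) = -6 (D(M, q) = (-3 - 2) - 1 = -5 - 1 = -6)
X(h) = 3*h (X(h) = -(-3)*h = 3*h)
((-9984 - 175372) - 96731)/((310 + H(5))*X(18) + 85883) = ((-9984 - 175372) - 96731)/((310 + 5)*(3*18) + 85883) = (-185356 - 96731)/(315*54 + 85883) = -282087/(17010 + 85883) = -282087/102893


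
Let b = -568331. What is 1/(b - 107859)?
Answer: -1/676190 ≈ -1.4789e-6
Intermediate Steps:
1/(b - 107859) = 1/(-568331 - 107859) = 1/(-676190) = -1/676190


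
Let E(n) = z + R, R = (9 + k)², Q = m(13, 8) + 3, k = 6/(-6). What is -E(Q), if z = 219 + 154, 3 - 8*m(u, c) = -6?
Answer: -437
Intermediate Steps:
m(u, c) = 9/8 (m(u, c) = 3/8 - ⅛*(-6) = 3/8 + ¾ = 9/8)
k = -1 (k = 6*(-⅙) = -1)
Q = 33/8 (Q = 9/8 + 3 = 33/8 ≈ 4.1250)
R = 64 (R = (9 - 1)² = 8² = 64)
z = 373
E(n) = 437 (E(n) = 373 + 64 = 437)
-E(Q) = -1*437 = -437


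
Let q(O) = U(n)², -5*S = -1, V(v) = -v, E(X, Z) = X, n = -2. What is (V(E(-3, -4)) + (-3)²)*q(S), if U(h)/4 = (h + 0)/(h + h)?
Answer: 48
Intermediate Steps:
S = ⅕ (S = -⅕*(-1) = ⅕ ≈ 0.20000)
U(h) = 2 (U(h) = 4*((h + 0)/(h + h)) = 4*(h/((2*h))) = 4*(h*(1/(2*h))) = 4*(½) = 2)
q(O) = 4 (q(O) = 2² = 4)
(V(E(-3, -4)) + (-3)²)*q(S) = (-1*(-3) + (-3)²)*4 = (3 + 9)*4 = 12*4 = 48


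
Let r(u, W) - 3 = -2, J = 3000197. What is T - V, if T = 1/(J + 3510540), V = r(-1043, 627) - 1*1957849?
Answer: 12747033413977/6510737 ≈ 1.9578e+6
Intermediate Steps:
r(u, W) = 1 (r(u, W) = 3 - 2 = 1)
V = -1957848 (V = 1 - 1*1957849 = 1 - 1957849 = -1957848)
T = 1/6510737 (T = 1/(3000197 + 3510540) = 1/6510737 ≈ 1.5359e-7)
T - V = 1/6510737 - 1*(-1957848) = 1/6510737 + 1957848 = 12747033413977/6510737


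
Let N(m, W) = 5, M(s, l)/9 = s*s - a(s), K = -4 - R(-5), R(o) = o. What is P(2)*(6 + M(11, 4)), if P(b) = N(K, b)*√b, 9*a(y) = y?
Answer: 5420*√2 ≈ 7665.0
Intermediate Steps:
a(y) = y/9
K = 1 (K = -4 - 1*(-5) = -4 + 5 = 1)
M(s, l) = -s + 9*s² (M(s, l) = 9*(s*s - s/9) = 9*(s² - s/9) = -s + 9*s²)
P(b) = 5*√b
P(2)*(6 + M(11, 4)) = (5*√2)*(6 + 11*(-1 + 9*11)) = (5*√2)*(6 + 11*(-1 + 99)) = (5*√2)*(6 + 11*98) = (5*√2)*(6 + 1078) = (5*√2)*1084 = 5420*√2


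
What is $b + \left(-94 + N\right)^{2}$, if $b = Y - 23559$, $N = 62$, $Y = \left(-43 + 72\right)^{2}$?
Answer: $-21694$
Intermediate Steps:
$Y = 841$ ($Y = 29^{2} = 841$)
$b = -22718$ ($b = 841 - 23559 = -22718$)
$b + \left(-94 + N\right)^{2} = -22718 + \left(-94 + 62\right)^{2} = -22718 + \left(-32\right)^{2} = -22718 + 1024 = -21694$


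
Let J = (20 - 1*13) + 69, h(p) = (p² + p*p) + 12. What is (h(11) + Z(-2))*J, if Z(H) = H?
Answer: 19152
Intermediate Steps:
h(p) = 12 + 2*p² (h(p) = (p² + p²) + 12 = 2*p² + 12 = 12 + 2*p²)
J = 76 (J = (20 - 13) + 69 = 7 + 69 = 76)
(h(11) + Z(-2))*J = ((12 + 2*11²) - 2)*76 = ((12 + 2*121) - 2)*76 = ((12 + 242) - 2)*76 = (254 - 2)*76 = 252*76 = 19152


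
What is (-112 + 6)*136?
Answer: -14416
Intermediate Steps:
(-112 + 6)*136 = -106*136 = -14416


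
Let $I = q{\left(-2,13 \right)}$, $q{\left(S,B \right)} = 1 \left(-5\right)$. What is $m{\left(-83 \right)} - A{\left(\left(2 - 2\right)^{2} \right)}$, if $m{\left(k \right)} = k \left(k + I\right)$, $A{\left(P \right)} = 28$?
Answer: $7276$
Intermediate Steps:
$q{\left(S,B \right)} = -5$
$I = -5$
$m{\left(k \right)} = k \left(-5 + k\right)$ ($m{\left(k \right)} = k \left(k - 5\right) = k \left(-5 + k\right)$)
$m{\left(-83 \right)} - A{\left(\left(2 - 2\right)^{2} \right)} = - 83 \left(-5 - 83\right) - 28 = \left(-83\right) \left(-88\right) - 28 = 7304 - 28 = 7276$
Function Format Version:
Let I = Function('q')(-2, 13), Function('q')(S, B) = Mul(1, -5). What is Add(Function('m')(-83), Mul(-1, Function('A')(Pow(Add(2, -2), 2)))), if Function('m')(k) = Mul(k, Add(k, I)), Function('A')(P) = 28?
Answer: 7276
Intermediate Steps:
Function('q')(S, B) = -5
I = -5
Function('m')(k) = Mul(k, Add(-5, k)) (Function('m')(k) = Mul(k, Add(k, -5)) = Mul(k, Add(-5, k)))
Add(Function('m')(-83), Mul(-1, Function('A')(Pow(Add(2, -2), 2)))) = Add(Mul(-83, Add(-5, -83)), Mul(-1, 28)) = Add(Mul(-83, -88), -28) = Add(7304, -28) = 7276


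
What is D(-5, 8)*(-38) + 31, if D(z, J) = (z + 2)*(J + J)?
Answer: 1855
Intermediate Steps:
D(z, J) = 2*J*(2 + z) (D(z, J) = (2 + z)*(2*J) = 2*J*(2 + z))
D(-5, 8)*(-38) + 31 = (2*8*(2 - 5))*(-38) + 31 = (2*8*(-3))*(-38) + 31 = -48*(-38) + 31 = 1824 + 31 = 1855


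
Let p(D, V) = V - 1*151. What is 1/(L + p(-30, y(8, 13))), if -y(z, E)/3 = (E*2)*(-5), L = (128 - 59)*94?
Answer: 1/6725 ≈ 0.00014870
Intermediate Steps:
L = 6486 (L = 69*94 = 6486)
y(z, E) = 30*E (y(z, E) = -3*E*2*(-5) = -3*2*E*(-5) = -(-30)*E = 30*E)
p(D, V) = -151 + V (p(D, V) = V - 151 = -151 + V)
1/(L + p(-30, y(8, 13))) = 1/(6486 + (-151 + 30*13)) = 1/(6486 + (-151 + 390)) = 1/(6486 + 239) = 1/6725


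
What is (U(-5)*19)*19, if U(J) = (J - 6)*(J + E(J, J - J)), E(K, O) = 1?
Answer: 15884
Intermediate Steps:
U(J) = (1 + J)*(-6 + J) (U(J) = (J - 6)*(J + 1) = (-6 + J)*(1 + J) = (1 + J)*(-6 + J))
(U(-5)*19)*19 = ((-6 + (-5)² - 5*(-5))*19)*19 = ((-6 + 25 + 25)*19)*19 = (44*19)*19 = 836*19 = 15884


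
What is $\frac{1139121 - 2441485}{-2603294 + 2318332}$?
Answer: $\frac{651182}{142481} \approx 4.5703$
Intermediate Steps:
$\frac{1139121 - 2441485}{-2603294 + 2318332} = - \frac{1302364}{-284962} = \left(-1302364\right) \left(- \frac{1}{284962}\right) = \frac{651182}{142481}$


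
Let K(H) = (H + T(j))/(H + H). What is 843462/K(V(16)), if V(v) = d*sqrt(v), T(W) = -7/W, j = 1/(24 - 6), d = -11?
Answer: 37112328/85 ≈ 4.3662e+5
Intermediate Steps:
j = 1/18 ≈ 0.055556
V(v) = -11*sqrt(v)
K(H) = (-126 + H)/(2*H) (K(H) = (H - 7/1/18)/(H + H) = (H - 7*18)/((2*H)) = (H - 126)*(1/(2*H)) = (-126 + H)*(1/(2*H)) = (-126 + H)/(2*H))
843462/K(V(16)) = 843462/(((-126 - 11*sqrt(16))/(2*((-11*sqrt(16)))))) = 843462/(((-126 - 11*4)/(2*((-11*4))))) = 843462/(((1/2)*(-126 - 44)/(-44))) = 843462/(((1/2)*(-1/44)*(-170))) = 843462/(85/44) = 843462*(44/85) = 37112328/85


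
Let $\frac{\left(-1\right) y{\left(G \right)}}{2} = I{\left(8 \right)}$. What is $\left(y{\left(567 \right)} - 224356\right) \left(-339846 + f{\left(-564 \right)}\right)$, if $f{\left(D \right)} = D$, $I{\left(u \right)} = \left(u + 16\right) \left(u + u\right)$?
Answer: $76634460840$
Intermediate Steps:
$I{\left(u \right)} = 2 u \left(16 + u\right)$ ($I{\left(u \right)} = \left(16 + u\right) 2 u = 2 u \left(16 + u\right)$)
$y{\left(G \right)} = -768$ ($y{\left(G \right)} = - 2 \cdot 2 \cdot 8 \left(16 + 8\right) = - 2 \cdot 2 \cdot 8 \cdot 24 = \left(-2\right) 384 = -768$)
$\left(y{\left(567 \right)} - 224356\right) \left(-339846 + f{\left(-564 \right)}\right) = \left(-768 - 224356\right) \left(-339846 - 564\right) = \left(-225124\right) \left(-340410\right) = 76634460840$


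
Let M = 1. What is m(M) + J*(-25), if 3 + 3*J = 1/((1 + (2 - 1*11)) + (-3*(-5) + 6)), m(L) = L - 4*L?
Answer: 833/39 ≈ 21.359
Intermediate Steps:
m(L) = -3*L
J = -38/39 (J = -1 + 1/(3*((1 + (2 - 1*11)) + (-3*(-5) + 6))) = -1 + 1/(3*((1 + (2 - 11)) + (15 + 6))) = -1 + 1/(3*((1 - 9) + 21)) = -1 + 1/(3*(-8 + 21)) = -1 + (⅓)/13 = -1 + (⅓)*(1/13) = -1 + 1/39 = -38/39 ≈ -0.97436)
m(M) + J*(-25) = -3*1 - 38/39*(-25) = -3 + 950/39 = 833/39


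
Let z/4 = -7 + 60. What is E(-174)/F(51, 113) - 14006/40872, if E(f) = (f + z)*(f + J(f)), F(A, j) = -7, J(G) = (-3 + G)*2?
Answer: 409978883/143052 ≈ 2865.9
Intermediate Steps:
z = 212 (z = 4*(-7 + 60) = 4*53 = 212)
J(G) = -6 + 2*G
E(f) = (-6 + 3*f)*(212 + f) (E(f) = (f + 212)*(f + (-6 + 2*f)) = (212 + f)*(-6 + 3*f) = (-6 + 3*f)*(212 + f))
E(-174)/F(51, 113) - 14006/40872 = (-1272 + 3*(-174)² + 630*(-174))/(-7) - 14006/40872 = (-1272 + 3*30276 - 109620)*(-⅐) - 14006*1/40872 = (-1272 + 90828 - 109620)*(-⅐) - 7003/20436 = -20064*(-⅐) - 7003/20436 = 20064/7 - 7003/20436 = 409978883/143052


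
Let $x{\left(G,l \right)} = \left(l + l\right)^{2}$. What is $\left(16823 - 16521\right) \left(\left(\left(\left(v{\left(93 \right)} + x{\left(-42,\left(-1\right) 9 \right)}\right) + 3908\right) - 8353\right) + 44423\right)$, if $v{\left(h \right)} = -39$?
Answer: $12159426$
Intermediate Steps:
$x{\left(G,l \right)} = 4 l^{2}$ ($x{\left(G,l \right)} = \left(2 l\right)^{2} = 4 l^{2}$)
$\left(16823 - 16521\right) \left(\left(\left(\left(v{\left(93 \right)} + x{\left(-42,\left(-1\right) 9 \right)}\right) + 3908\right) - 8353\right) + 44423\right) = \left(16823 - 16521\right) \left(\left(\left(\left(-39 + 4 \left(\left(-1\right) 9\right)^{2}\right) + 3908\right) - 8353\right) + 44423\right) = 302 \left(\left(\left(\left(-39 + 4 \left(-9\right)^{2}\right) + 3908\right) - 8353\right) + 44423\right) = 302 \left(\left(\left(\left(-39 + 4 \cdot 81\right) + 3908\right) - 8353\right) + 44423\right) = 302 \left(\left(\left(\left(-39 + 324\right) + 3908\right) - 8353\right) + 44423\right) = 302 \left(\left(\left(285 + 3908\right) - 8353\right) + 44423\right) = 302 \left(\left(4193 - 8353\right) + 44423\right) = 302 \left(-4160 + 44423\right) = 302 \cdot 40263 = 12159426$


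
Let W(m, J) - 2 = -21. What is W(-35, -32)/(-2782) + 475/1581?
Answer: 1351489/4398342 ≈ 0.30727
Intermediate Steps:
W(m, J) = -19 (W(m, J) = 2 - 21 = -19)
W(-35, -32)/(-2782) + 475/1581 = -19/(-2782) + 475/1581 = -19*(-1/2782) + 475*(1/1581) = 19/2782 + 475/1581 = 1351489/4398342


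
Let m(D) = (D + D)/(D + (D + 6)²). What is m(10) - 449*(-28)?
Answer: 1672086/133 ≈ 12572.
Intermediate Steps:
m(D) = 2*D/(D + (6 + D)²) (m(D) = (2*D)/(D + (6 + D)²) = 2*D/(D + (6 + D)²))
m(10) - 449*(-28) = 2*10/(10 + (6 + 10)²) - 449*(-28) = 2*10/(10 + 16²) + 12572 = 2*10/(10 + 256) + 12572 = 2*10/266 + 12572 = 2*10*(1/266) + 12572 = 10/133 + 12572 = 1672086/133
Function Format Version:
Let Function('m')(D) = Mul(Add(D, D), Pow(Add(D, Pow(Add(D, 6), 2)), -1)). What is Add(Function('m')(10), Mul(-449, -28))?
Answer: Rational(1672086, 133) ≈ 12572.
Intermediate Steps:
Function('m')(D) = Mul(2, D, Pow(Add(D, Pow(Add(6, D), 2)), -1)) (Function('m')(D) = Mul(Mul(2, D), Pow(Add(D, Pow(Add(6, D), 2)), -1)) = Mul(2, D, Pow(Add(D, Pow(Add(6, D), 2)), -1)))
Add(Function('m')(10), Mul(-449, -28)) = Add(Mul(2, 10, Pow(Add(10, Pow(Add(6, 10), 2)), -1)), Mul(-449, -28)) = Add(Mul(2, 10, Pow(Add(10, Pow(16, 2)), -1)), 12572) = Add(Mul(2, 10, Pow(Add(10, 256), -1)), 12572) = Add(Mul(2, 10, Pow(266, -1)), 12572) = Add(Mul(2, 10, Rational(1, 266)), 12572) = Add(Rational(10, 133), 12572) = Rational(1672086, 133)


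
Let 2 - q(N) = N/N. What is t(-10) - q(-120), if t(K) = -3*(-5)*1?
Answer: 14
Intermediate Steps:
t(K) = 15 (t(K) = 15*1 = 15)
q(N) = 1 (q(N) = 2 - N/N = 2 - 1*1 = 2 - 1 = 1)
t(-10) - q(-120) = 15 - 1*1 = 15 - 1 = 14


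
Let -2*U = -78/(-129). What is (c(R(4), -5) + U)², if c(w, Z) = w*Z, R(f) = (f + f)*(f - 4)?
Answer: 169/1849 ≈ 0.091401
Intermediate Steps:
R(f) = 2*f*(-4 + f) (R(f) = (2*f)*(-4 + f) = 2*f*(-4 + f))
c(w, Z) = Z*w
U = -13/43 (U = -(-39)/(-129) = -(-39)*(-1)/129 = -½*26/43 = -13/43 ≈ -0.30233)
(c(R(4), -5) + U)² = (-10*4*(-4 + 4) - 13/43)² = (-10*4*0 - 13/43)² = (-5*0 - 13/43)² = (0 - 13/43)² = (-13/43)² = 169/1849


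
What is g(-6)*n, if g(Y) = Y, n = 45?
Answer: -270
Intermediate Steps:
g(-6)*n = -6*45 = -270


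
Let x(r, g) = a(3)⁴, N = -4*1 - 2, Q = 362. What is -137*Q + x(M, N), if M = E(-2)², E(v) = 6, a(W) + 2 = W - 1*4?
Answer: -49513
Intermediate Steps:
a(W) = -6 + W (a(W) = -2 + (W - 1*4) = -2 + (W - 4) = -2 + (-4 + W) = -6 + W)
N = -6 (N = -4 - 2 = -6)
M = 36 (M = 6² = 36)
x(r, g) = 81 (x(r, g) = (-6 + 3)⁴ = (-3)⁴ = 81)
-137*Q + x(M, N) = -137*362 + 81 = -49594 + 81 = -49513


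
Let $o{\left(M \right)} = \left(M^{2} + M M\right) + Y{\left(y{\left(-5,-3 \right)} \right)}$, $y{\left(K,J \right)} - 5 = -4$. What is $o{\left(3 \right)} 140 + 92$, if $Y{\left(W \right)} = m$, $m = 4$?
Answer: $3172$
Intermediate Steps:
$y{\left(K,J \right)} = 1$ ($y{\left(K,J \right)} = 5 - 4 = 1$)
$Y{\left(W \right)} = 4$
$o{\left(M \right)} = 4 + 2 M^{2}$ ($o{\left(M \right)} = \left(M^{2} + M M\right) + 4 = \left(M^{2} + M^{2}\right) + 4 = 2 M^{2} + 4 = 4 + 2 M^{2}$)
$o{\left(3 \right)} 140 + 92 = \left(4 + 2 \cdot 3^{2}\right) 140 + 92 = \left(4 + 2 \cdot 9\right) 140 + 92 = \left(4 + 18\right) 140 + 92 = 22 \cdot 140 + 92 = 3080 + 92 = 3172$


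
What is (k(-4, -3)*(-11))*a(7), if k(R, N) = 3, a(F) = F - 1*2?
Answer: -165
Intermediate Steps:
a(F) = -2 + F (a(F) = F - 2 = -2 + F)
(k(-4, -3)*(-11))*a(7) = (3*(-11))*(-2 + 7) = -33*5 = -165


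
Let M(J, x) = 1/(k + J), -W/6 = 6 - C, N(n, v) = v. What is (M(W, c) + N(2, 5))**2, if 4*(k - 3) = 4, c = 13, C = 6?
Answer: 441/16 ≈ 27.563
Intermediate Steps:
k = 4 (k = 3 + (1/4)*4 = 3 + 1 = 4)
W = 0 (W = -6*(6 - 1*6) = -6*(6 - 6) = -6*0 = 0)
M(J, x) = 1/(4 + J)
(M(W, c) + N(2, 5))**2 = (1/(4 + 0) + 5)**2 = (1/4 + 5)**2 = (21/4)**2 = 441/16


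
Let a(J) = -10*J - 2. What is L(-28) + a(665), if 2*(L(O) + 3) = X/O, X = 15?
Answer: -372695/56 ≈ -6655.3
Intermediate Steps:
a(J) = -2 - 10*J
L(O) = -3 + 15/(2*O) (L(O) = -3 + (15/O)/2 = -3 + 15/(2*O))
L(-28) + a(665) = (-3 + (15/2)/(-28)) + (-2 - 10*665) = (-3 + (15/2)*(-1/28)) + (-2 - 6650) = (-3 - 15/56) - 6652 = -183/56 - 6652 = -372695/56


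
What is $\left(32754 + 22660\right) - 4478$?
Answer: $50936$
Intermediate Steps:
$\left(32754 + 22660\right) - 4478 = 55414 - 4478 = 50936$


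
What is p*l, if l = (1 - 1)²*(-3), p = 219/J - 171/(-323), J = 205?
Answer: 0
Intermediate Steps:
p = 5568/3485 (p = 219/205 - 171/(-323) = 219*(1/205) - 171*(-1/323) = 219/205 + 9/17 = 5568/3485 ≈ 1.5977)
l = 0 (l = 0²*(-3) = 0*(-3) = 0)
p*l = (5568/3485)*0 = 0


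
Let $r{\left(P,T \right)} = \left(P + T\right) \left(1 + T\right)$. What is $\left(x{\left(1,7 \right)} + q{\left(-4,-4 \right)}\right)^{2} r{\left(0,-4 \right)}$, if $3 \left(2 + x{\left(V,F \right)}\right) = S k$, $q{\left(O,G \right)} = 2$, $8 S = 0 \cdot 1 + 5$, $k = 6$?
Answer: $\frac{75}{4} \approx 18.75$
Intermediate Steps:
$S = \frac{5}{8}$ ($S = \frac{0 \cdot 1 + 5}{8} = \frac{0 + 5}{8} = \frac{1}{8} \cdot 5 = \frac{5}{8} \approx 0.625$)
$x{\left(V,F \right)} = - \frac{3}{4}$ ($x{\left(V,F \right)} = -2 + \frac{\frac{5}{8} \cdot 6}{3} = -2 + \frac{1}{3} \cdot \frac{15}{4} = -2 + \frac{5}{4} = - \frac{3}{4}$)
$r{\left(P,T \right)} = \left(1 + T\right) \left(P + T\right)$
$\left(x{\left(1,7 \right)} + q{\left(-4,-4 \right)}\right)^{2} r{\left(0,-4 \right)} = \left(- \frac{3}{4} + 2\right)^{2} \left(0 - 4 + \left(-4\right)^{2} + 0 \left(-4\right)\right) = \left(\frac{5}{4}\right)^{2} \left(0 - 4 + 16 + 0\right) = \frac{25}{16} \cdot 12 = \frac{75}{4}$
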